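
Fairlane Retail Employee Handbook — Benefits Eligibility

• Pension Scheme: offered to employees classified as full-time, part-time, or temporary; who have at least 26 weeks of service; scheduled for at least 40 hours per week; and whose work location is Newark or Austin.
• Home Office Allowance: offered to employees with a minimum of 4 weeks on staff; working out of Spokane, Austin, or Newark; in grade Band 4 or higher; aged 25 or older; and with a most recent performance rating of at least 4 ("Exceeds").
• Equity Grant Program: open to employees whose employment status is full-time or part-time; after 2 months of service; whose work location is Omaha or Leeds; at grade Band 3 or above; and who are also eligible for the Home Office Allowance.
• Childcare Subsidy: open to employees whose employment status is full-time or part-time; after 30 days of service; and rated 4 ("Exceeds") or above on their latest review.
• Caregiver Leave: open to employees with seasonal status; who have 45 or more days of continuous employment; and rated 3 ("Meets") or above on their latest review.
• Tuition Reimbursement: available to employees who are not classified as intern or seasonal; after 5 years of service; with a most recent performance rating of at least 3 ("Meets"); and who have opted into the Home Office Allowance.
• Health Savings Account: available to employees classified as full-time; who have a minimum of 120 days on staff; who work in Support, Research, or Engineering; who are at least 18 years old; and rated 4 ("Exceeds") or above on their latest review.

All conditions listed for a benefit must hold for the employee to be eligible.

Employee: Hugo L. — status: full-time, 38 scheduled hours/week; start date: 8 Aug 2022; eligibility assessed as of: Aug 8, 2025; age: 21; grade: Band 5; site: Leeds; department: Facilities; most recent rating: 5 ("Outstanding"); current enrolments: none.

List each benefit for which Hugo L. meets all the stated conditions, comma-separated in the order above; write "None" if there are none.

Service from 8 Aug 2022 to Aug 8, 2025: 1096 days.
Pension Scheme — status full-time ✓; service 1096 days ≥ 26 weeks (≈182 days) ✓; 38 hrs/wk < 40 ✗ → not eligible.
Home Office Allowance — service 1096 days ≥ 4 weeks (≈28 days) ✓; site Leeds ✗ (not Spokane, Austin, or Newark) → not eligible.
Equity Grant Program — status full-time ✓; service 1096 days ≥ 2 months (≈60 days) ✓; site Leeds ✓; grade Band 5 ≥ Band 3 ✓; not eligible for Home Office Allowance ✗ → not eligible.
Childcare Subsidy — status full-time ✓; service 1096 days ≥ 30 days ✓; rating 5 ≥ 4 ✓ → eligible.
Caregiver Leave — status full-time ✗ (requires seasonal) → not eligible.
Tuition Reimbursement — status full-time ✓ (not excluded); service 1096 days < 5 years (≈1825 days) ✗ → not eligible.
Health Savings Account — status full-time ✓; service 1096 days ≥ 120 days ✓; dept Facilities ✗ → not eligible.

Childcare Subsidy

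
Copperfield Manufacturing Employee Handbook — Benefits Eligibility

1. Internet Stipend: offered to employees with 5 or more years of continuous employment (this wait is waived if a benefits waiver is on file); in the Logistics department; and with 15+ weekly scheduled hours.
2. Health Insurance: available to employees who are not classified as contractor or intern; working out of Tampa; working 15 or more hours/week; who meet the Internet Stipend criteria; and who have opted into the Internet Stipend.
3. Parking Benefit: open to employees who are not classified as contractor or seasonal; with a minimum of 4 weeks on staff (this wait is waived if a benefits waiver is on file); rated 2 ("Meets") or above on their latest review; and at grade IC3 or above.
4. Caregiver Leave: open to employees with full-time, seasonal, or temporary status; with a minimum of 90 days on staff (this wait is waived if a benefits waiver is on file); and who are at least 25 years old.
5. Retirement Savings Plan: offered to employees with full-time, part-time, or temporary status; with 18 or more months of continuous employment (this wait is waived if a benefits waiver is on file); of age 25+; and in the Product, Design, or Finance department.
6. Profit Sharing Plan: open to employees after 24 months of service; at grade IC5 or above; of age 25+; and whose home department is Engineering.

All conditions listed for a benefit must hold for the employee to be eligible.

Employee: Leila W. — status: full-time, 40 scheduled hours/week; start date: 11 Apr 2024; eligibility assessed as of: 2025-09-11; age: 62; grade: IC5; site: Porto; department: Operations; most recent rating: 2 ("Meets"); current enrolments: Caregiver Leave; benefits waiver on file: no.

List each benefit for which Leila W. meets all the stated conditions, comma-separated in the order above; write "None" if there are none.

Service from 11 Apr 2024 to 2025-09-11: 518 days.
Internet Stipend — no waiver, service 518 days < 5 years (≈1825 days) ✗ → not eligible.
Health Insurance — status full-time ✓ (not excluded); site Porto ✗ (not Tampa) → not eligible.
Parking Benefit — status full-time ✓ (not excluded); no waiver, service 518 days ≥ 4 weeks (≈28 days) ✓; rating 2 ≥ 2 ✓; grade IC5 ≥ IC3 ✓ → eligible.
Caregiver Leave — status full-time ✓; no waiver, service 518 days ≥ 90 days ✓; age 62 ≥ 25 ✓ → eligible.
Retirement Savings Plan — status full-time ✓; no waiver, service 518 days < 18 months (≈540 days) ✗ → not eligible.
Profit Sharing Plan — service 518 days < 24 months (≈720 days) ✗ → not eligible.

Parking Benefit, Caregiver Leave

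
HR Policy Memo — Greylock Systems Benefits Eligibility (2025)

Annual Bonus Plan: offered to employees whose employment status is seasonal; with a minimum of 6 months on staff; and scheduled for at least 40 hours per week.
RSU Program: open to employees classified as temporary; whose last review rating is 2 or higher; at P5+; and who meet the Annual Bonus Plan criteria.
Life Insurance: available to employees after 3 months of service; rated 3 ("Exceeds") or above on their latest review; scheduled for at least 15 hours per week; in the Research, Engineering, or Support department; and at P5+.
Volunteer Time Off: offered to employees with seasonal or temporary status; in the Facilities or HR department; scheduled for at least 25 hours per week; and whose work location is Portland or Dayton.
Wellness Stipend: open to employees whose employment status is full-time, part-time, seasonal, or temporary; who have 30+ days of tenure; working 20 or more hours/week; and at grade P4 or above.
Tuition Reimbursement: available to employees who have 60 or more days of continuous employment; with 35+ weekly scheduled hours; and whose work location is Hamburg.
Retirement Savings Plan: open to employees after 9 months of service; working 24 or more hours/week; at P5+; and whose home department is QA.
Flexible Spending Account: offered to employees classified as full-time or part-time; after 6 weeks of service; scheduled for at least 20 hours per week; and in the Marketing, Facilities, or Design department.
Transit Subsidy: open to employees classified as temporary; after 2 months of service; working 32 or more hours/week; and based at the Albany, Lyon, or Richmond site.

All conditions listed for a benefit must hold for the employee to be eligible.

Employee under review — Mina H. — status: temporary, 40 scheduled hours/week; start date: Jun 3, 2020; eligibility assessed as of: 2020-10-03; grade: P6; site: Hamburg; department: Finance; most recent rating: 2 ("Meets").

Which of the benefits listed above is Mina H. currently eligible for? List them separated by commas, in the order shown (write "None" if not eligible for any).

Wellness Stipend, Tuition Reimbursement

Service from Jun 3, 2020 to 2020-10-03: 122 days.
Annual Bonus Plan — status temporary ✗ (requires seasonal) → not eligible.
RSU Program — status temporary ✓; rating 2 ≥ 2 ✓; grade P6 ≥ P5 ✓; not eligible for Annual Bonus Plan ✗ → not eligible.
Life Insurance — service 122 days ≥ 3 months (≈90 days) ✓; rating 2 < 3 ✗ → not eligible.
Volunteer Time Off — status temporary ✓; dept Finance ✗ → not eligible.
Wellness Stipend — status temporary ✓; service 122 days ≥ 30 days ✓; 40 hrs/wk ≥ 20 ✓; grade P6 ≥ P4 ✓ → eligible.
Tuition Reimbursement — service 122 days ≥ 60 days ✓; 40 hrs/wk ≥ 35 ✓; site Hamburg ✓ → eligible.
Retirement Savings Plan — service 122 days < 9 months (≈270 days) ✗ → not eligible.
Flexible Spending Account — status temporary ✗ (requires full-time or part-time) → not eligible.
Transit Subsidy — status temporary ✓; service 122 days ≥ 2 months (≈60 days) ✓; 40 hrs/wk ≥ 32 ✓; site Hamburg ✗ (not Albany, Lyon, or Richmond) → not eligible.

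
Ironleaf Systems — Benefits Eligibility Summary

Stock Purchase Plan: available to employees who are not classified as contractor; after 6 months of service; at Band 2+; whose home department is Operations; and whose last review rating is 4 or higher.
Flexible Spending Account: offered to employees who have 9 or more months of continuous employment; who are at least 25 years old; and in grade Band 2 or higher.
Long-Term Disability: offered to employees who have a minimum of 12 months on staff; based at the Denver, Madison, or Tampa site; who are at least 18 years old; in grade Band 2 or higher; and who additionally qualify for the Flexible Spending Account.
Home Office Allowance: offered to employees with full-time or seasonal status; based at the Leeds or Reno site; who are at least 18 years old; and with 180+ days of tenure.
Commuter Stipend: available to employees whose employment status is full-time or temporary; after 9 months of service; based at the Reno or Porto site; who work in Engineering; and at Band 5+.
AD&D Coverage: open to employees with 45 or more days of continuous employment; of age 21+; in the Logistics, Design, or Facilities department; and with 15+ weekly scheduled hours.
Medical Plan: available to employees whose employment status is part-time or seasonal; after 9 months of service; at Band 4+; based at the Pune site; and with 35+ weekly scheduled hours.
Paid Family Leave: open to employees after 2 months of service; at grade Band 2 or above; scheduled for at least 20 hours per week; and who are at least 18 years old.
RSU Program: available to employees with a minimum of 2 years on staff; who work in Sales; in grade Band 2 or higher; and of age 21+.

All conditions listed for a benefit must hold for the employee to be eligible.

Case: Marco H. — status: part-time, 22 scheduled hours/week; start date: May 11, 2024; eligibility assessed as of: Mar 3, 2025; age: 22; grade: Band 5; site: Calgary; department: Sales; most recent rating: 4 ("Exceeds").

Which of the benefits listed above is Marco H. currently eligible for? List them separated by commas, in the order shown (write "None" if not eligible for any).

Paid Family Leave

Service from May 11, 2024 to Mar 3, 2025: 296 days.
Stock Purchase Plan — status part-time ✓ (not excluded); service 296 days ≥ 6 months (≈180 days) ✓; grade Band 5 ≥ Band 2 ✓; dept Sales ✗ → not eligible.
Flexible Spending Account — service 296 days ≥ 9 months (≈270 days) ✓; age 22 < 25 ✗ → not eligible.
Long-Term Disability — service 296 days < 12 months (≈360 days) ✗ → not eligible.
Home Office Allowance — status part-time ✗ (requires full-time or seasonal) → not eligible.
Commuter Stipend — status part-time ✗ (requires full-time or temporary) → not eligible.
AD&D Coverage — service 296 days ≥ 45 days ✓; age 22 ≥ 21 ✓; dept Sales ✗ → not eligible.
Medical Plan — status part-time ✓; service 296 days ≥ 9 months (≈270 days) ✓; grade Band 5 ≥ Band 4 ✓; site Calgary ✗ (not Pune) → not eligible.
Paid Family Leave — service 296 days ≥ 2 months (≈60 days) ✓; grade Band 5 ≥ Band 2 ✓; 22 hrs/wk ≥ 20 ✓; age 22 ≥ 18 ✓ → eligible.
RSU Program — service 296 days < 2 years (≈730 days) ✗ → not eligible.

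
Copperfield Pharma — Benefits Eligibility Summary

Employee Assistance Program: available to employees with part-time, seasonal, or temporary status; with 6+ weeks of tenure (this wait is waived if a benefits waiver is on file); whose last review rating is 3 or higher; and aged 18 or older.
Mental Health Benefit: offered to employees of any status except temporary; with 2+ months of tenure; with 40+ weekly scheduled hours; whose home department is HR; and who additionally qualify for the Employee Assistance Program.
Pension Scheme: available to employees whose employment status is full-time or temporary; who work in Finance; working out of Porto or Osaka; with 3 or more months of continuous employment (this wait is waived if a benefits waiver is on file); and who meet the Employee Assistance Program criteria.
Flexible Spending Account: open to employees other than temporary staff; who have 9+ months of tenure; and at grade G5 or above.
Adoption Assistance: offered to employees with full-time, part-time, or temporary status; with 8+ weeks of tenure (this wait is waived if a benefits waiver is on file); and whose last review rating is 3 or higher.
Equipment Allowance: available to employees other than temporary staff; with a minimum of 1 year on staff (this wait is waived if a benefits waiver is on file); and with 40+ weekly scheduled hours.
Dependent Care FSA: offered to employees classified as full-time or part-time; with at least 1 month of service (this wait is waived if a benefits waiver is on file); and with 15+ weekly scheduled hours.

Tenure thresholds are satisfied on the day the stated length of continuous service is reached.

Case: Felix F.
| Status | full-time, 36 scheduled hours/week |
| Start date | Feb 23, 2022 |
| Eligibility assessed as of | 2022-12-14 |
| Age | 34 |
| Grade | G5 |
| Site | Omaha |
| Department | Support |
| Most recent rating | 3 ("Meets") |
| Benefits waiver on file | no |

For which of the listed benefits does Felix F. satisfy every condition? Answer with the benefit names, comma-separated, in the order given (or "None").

Flexible Spending Account, Adoption Assistance, Dependent Care FSA

Service from Feb 23, 2022 to 2022-12-14: 294 days.
Employee Assistance Program — status full-time ✗ (requires part-time, seasonal, or temporary) → not eligible.
Mental Health Benefit — status full-time ✓ (not excluded); service 294 days ≥ 2 months (≈60 days) ✓; 36 hrs/wk < 40 ✗ → not eligible.
Pension Scheme — status full-time ✓; dept Support ✗ → not eligible.
Flexible Spending Account — status full-time ✓ (not excluded); service 294 days ≥ 9 months (≈270 days) ✓; grade G5 ≥ G5 ✓ → eligible.
Adoption Assistance — status full-time ✓; no waiver, service 294 days ≥ 8 weeks (≈56 days) ✓; rating 3 ≥ 3 ✓ → eligible.
Equipment Allowance — status full-time ✓ (not excluded); no waiver, service 294 days < 1 year (≈365 days) ✗ → not eligible.
Dependent Care FSA — status full-time ✓; no waiver, service 294 days ≥ 1 month (≈30 days) ✓; 36 hrs/wk ≥ 15 ✓ → eligible.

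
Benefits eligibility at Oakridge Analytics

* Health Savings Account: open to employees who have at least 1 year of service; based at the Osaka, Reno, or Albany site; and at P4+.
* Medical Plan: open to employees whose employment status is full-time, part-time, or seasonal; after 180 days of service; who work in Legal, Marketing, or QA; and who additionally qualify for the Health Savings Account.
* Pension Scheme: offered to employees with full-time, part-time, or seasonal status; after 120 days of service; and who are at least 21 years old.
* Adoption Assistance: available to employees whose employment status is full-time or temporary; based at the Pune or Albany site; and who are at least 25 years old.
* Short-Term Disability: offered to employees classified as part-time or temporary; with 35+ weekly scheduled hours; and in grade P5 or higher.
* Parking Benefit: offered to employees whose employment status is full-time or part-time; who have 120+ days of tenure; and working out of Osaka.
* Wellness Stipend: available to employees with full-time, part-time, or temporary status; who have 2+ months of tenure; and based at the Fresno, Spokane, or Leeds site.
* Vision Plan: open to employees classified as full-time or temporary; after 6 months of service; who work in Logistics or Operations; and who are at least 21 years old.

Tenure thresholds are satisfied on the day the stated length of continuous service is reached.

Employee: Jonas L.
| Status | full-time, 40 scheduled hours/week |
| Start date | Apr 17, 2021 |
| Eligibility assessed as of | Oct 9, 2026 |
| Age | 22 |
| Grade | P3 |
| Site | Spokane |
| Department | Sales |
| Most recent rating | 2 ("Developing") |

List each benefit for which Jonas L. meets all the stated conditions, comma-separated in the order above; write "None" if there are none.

Service from Apr 17, 2021 to Oct 9, 2026: 2001 days.
Health Savings Account — service 2001 days ≥ 1 year (≈365 days) ✓; site Spokane ✗ (not Osaka, Reno, or Albany) → not eligible.
Medical Plan — status full-time ✓; service 2001 days ≥ 180 days ✓; dept Sales ✗ → not eligible.
Pension Scheme — status full-time ✓; service 2001 days ≥ 120 days ✓; age 22 ≥ 21 ✓ → eligible.
Adoption Assistance — status full-time ✓; site Spokane ✗ (not Pune or Albany) → not eligible.
Short-Term Disability — status full-time ✗ (requires part-time or temporary) → not eligible.
Parking Benefit — status full-time ✓; service 2001 days ≥ 120 days ✓; site Spokane ✗ (not Osaka) → not eligible.
Wellness Stipend — status full-time ✓; service 2001 days ≥ 2 months (≈60 days) ✓; site Spokane ✓ → eligible.
Vision Plan — status full-time ✓; service 2001 days ≥ 6 months (≈180 days) ✓; dept Sales ✗ → not eligible.

Pension Scheme, Wellness Stipend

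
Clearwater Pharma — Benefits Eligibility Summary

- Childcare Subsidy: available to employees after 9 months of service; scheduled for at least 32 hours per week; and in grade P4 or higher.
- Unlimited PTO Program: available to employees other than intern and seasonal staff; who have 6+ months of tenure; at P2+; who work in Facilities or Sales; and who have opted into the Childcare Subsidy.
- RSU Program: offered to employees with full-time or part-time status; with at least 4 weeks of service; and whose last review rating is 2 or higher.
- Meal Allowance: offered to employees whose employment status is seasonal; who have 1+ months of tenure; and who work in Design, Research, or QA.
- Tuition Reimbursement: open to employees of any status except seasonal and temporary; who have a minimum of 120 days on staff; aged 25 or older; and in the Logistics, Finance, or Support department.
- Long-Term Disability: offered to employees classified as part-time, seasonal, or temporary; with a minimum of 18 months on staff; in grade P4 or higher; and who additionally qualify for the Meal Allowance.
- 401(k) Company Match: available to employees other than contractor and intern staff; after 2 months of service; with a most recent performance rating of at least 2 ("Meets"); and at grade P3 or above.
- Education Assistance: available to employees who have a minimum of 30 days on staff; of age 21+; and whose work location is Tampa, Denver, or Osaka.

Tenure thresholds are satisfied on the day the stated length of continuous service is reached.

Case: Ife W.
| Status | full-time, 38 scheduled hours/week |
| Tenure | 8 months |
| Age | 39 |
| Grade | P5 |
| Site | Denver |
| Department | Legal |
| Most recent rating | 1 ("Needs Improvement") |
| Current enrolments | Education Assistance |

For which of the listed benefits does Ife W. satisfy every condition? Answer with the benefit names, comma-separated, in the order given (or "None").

Education Assistance

Childcare Subsidy — service 8 months < 9 months ✗ → not eligible.
Unlimited PTO Program — status full-time ✓ (not excluded); service 8 months ≥ 6 months ✓; grade P5 ≥ P2 ✓; dept Legal ✗ → not eligible.
RSU Program — status full-time ✓; service 8 months ≥ 4 weeks (≈28 days) ✓; rating 1 < 2 ✗ → not eligible.
Meal Allowance — status full-time ✗ (requires seasonal) → not eligible.
Tuition Reimbursement — status full-time ✓ (not excluded); service 8 months ≥ 120 days ✓; age 39 ≥ 25 ✓; dept Legal ✗ → not eligible.
Long-Term Disability — status full-time ✗ (requires part-time, seasonal, or temporary) → not eligible.
401(k) Company Match — status full-time ✓ (not excluded); service 8 months ≥ 2 months ✓; rating 1 < 2 ✗ → not eligible.
Education Assistance — service 8 months ≥ 30 days ✓; age 39 ≥ 21 ✓; site Denver ✓ → eligible.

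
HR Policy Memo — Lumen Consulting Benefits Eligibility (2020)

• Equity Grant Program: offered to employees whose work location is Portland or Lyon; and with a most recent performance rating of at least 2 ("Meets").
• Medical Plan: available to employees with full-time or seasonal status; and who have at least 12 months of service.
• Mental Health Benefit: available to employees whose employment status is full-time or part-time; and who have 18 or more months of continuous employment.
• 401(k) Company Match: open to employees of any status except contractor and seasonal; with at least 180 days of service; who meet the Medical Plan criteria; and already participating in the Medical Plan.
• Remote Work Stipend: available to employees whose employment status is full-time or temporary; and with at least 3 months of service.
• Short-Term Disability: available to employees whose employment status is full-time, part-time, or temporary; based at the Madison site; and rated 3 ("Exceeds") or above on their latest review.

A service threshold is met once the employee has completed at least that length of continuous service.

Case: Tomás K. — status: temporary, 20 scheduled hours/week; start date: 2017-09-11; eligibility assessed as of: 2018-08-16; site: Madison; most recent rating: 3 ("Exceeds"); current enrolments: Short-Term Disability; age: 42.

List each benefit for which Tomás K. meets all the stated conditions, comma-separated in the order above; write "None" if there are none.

Remote Work Stipend, Short-Term Disability

Service from 2017-09-11 to 2018-08-16: 339 days.
Equity Grant Program — site Madison ✗ (not Portland or Lyon) → not eligible.
Medical Plan — status temporary ✗ (requires full-time or seasonal) → not eligible.
Mental Health Benefit — status temporary ✗ (requires full-time or part-time) → not eligible.
401(k) Company Match — status temporary ✓ (not excluded); service 339 days ≥ 180 days ✓; not eligible for Medical Plan ✗ → not eligible.
Remote Work Stipend — status temporary ✓; service 339 days ≥ 3 months (≈90 days) ✓ → eligible.
Short-Term Disability — status temporary ✓; site Madison ✓; rating 3 ≥ 3 ✓ → eligible.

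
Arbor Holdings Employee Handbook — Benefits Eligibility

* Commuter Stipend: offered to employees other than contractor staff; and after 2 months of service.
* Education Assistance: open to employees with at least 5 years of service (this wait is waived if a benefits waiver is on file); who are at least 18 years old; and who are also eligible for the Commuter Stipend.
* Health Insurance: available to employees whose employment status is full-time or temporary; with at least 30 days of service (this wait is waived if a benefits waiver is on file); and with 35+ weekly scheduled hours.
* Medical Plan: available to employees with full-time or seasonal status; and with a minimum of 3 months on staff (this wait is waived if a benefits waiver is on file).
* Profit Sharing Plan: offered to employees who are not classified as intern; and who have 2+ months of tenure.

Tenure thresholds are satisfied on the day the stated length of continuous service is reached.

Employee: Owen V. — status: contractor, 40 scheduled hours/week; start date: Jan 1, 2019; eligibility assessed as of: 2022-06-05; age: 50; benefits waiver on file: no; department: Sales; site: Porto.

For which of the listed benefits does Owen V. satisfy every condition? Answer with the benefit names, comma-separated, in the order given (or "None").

Profit Sharing Plan

Service from Jan 1, 2019 to 2022-06-05: 1251 days.
Commuter Stipend — status contractor ✗ (excluded) → not eligible.
Education Assistance — no waiver, service 1251 days < 5 years (≈1825 days) ✗ → not eligible.
Health Insurance — status contractor ✗ (requires full-time or temporary) → not eligible.
Medical Plan — status contractor ✗ (requires full-time or seasonal) → not eligible.
Profit Sharing Plan — status contractor ✓ (not excluded); service 1251 days ≥ 2 months (≈60 days) ✓ → eligible.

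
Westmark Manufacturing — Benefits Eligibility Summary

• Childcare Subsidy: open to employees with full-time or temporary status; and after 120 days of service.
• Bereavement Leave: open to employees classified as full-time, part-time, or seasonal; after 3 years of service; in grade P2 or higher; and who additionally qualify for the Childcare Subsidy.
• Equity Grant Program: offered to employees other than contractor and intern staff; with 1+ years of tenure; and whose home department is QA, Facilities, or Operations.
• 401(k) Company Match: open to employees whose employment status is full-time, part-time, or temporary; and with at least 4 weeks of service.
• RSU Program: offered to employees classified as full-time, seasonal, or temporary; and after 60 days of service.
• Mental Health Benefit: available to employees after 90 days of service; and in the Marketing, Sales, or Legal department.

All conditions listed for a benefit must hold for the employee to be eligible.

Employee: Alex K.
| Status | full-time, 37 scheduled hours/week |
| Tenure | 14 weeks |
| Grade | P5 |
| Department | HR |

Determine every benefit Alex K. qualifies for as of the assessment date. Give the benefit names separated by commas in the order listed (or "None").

Childcare Subsidy — status full-time ✓; service 14 weeks < 120 days ✗ → not eligible.
Bereavement Leave — status full-time ✓; service 14 weeks < 3 years (≈1095 days) ✗ → not eligible.
Equity Grant Program — status full-time ✓ (not excluded); service 14 weeks < 1 year (≈365 days) ✗ → not eligible.
401(k) Company Match — status full-time ✓; service 14 weeks ≥ 4 weeks ✓ → eligible.
RSU Program — status full-time ✓; service 14 weeks ≥ 60 days ✓ → eligible.
Mental Health Benefit — service 14 weeks ≥ 90 days ✓; dept HR ✗ → not eligible.

401(k) Company Match, RSU Program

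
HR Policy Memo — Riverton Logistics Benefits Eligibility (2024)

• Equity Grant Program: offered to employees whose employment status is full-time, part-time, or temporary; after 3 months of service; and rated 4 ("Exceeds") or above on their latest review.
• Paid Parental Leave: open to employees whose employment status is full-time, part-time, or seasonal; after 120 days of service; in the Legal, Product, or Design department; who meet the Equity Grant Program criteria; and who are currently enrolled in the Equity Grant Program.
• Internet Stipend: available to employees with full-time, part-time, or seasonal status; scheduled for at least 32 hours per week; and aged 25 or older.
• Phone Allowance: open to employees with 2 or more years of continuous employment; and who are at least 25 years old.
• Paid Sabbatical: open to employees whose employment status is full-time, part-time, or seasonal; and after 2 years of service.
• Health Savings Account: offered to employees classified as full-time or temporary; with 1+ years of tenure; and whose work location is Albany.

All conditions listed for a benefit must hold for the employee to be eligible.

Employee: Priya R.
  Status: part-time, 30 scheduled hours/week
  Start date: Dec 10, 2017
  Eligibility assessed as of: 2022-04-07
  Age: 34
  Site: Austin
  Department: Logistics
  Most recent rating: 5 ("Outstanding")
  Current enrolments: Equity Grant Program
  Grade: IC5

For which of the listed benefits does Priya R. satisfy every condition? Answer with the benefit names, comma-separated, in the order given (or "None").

Equity Grant Program, Phone Allowance, Paid Sabbatical

Service from Dec 10, 2017 to 2022-04-07: 1579 days.
Equity Grant Program — status part-time ✓; service 1579 days ≥ 3 months (≈90 days) ✓; rating 5 ≥ 4 ✓ → eligible.
Paid Parental Leave — status part-time ✓; service 1579 days ≥ 120 days ✓; dept Logistics ✗ → not eligible.
Internet Stipend — status part-time ✓; 30 hrs/wk < 32 ✗ → not eligible.
Phone Allowance — service 1579 days ≥ 2 years (≈730 days) ✓; age 34 ≥ 25 ✓ → eligible.
Paid Sabbatical — status part-time ✓; service 1579 days ≥ 2 years (≈730 days) ✓ → eligible.
Health Savings Account — status part-time ✗ (requires full-time or temporary) → not eligible.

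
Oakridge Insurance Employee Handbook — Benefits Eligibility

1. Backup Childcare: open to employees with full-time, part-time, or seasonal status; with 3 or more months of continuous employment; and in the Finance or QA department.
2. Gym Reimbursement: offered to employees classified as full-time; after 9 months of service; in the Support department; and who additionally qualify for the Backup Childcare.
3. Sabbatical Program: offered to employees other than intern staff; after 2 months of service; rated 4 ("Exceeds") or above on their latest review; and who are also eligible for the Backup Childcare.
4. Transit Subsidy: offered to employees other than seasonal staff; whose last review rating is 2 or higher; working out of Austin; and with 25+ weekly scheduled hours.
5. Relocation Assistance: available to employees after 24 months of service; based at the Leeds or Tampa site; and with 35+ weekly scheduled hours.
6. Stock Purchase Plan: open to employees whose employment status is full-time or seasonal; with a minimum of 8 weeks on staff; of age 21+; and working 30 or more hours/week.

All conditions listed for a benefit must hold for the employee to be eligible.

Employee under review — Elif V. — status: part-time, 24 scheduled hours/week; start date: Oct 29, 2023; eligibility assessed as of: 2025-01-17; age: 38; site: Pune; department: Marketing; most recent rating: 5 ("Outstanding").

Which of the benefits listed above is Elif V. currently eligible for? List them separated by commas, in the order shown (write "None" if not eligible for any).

None

Service from Oct 29, 2023 to 2025-01-17: 446 days.
Backup Childcare — status part-time ✓; service 446 days ≥ 3 months (≈90 days) ✓; dept Marketing ✗ → not eligible.
Gym Reimbursement — status part-time ✗ (requires full-time) → not eligible.
Sabbatical Program — status part-time ✓ (not excluded); service 446 days ≥ 2 months (≈60 days) ✓; rating 5 ≥ 4 ✓; not eligible for Backup Childcare ✗ → not eligible.
Transit Subsidy — status part-time ✓ (not excluded); rating 5 ≥ 2 ✓; site Pune ✗ (not Austin) → not eligible.
Relocation Assistance — service 446 days < 24 months (≈720 days) ✗ → not eligible.
Stock Purchase Plan — status part-time ✗ (requires full-time or seasonal) → not eligible.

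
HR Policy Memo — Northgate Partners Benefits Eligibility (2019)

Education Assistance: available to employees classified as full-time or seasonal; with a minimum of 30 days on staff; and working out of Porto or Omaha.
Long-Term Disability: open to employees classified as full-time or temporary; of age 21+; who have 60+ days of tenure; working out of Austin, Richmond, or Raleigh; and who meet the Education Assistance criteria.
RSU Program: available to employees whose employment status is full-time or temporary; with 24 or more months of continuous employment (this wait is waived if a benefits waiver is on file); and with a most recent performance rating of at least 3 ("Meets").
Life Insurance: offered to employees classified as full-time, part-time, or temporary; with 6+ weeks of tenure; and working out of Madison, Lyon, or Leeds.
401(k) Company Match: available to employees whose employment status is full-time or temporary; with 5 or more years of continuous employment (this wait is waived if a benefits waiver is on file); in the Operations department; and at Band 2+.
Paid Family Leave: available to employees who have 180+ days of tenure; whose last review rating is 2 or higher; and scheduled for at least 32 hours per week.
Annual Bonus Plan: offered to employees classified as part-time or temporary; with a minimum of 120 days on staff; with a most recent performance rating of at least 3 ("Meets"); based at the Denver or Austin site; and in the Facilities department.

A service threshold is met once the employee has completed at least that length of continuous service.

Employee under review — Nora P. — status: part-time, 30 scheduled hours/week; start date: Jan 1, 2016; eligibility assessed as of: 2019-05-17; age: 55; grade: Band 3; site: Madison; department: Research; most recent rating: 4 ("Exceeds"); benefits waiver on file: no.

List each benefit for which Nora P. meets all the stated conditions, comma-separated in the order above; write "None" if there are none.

Life Insurance

Service from Jan 1, 2016 to 2019-05-17: 1232 days.
Education Assistance — status part-time ✗ (requires full-time or seasonal) → not eligible.
Long-Term Disability — status part-time ✗ (requires full-time or temporary) → not eligible.
RSU Program — status part-time ✗ (requires full-time or temporary) → not eligible.
Life Insurance — status part-time ✓; service 1232 days ≥ 6 weeks (≈42 days) ✓; site Madison ✓ → eligible.
401(k) Company Match — status part-time ✗ (requires full-time or temporary) → not eligible.
Paid Family Leave — service 1232 days ≥ 180 days ✓; rating 4 ≥ 2 ✓; 30 hrs/wk < 32 ✗ → not eligible.
Annual Bonus Plan — status part-time ✓; service 1232 days ≥ 120 days ✓; rating 4 ≥ 3 ✓; site Madison ✗ (not Denver or Austin) → not eligible.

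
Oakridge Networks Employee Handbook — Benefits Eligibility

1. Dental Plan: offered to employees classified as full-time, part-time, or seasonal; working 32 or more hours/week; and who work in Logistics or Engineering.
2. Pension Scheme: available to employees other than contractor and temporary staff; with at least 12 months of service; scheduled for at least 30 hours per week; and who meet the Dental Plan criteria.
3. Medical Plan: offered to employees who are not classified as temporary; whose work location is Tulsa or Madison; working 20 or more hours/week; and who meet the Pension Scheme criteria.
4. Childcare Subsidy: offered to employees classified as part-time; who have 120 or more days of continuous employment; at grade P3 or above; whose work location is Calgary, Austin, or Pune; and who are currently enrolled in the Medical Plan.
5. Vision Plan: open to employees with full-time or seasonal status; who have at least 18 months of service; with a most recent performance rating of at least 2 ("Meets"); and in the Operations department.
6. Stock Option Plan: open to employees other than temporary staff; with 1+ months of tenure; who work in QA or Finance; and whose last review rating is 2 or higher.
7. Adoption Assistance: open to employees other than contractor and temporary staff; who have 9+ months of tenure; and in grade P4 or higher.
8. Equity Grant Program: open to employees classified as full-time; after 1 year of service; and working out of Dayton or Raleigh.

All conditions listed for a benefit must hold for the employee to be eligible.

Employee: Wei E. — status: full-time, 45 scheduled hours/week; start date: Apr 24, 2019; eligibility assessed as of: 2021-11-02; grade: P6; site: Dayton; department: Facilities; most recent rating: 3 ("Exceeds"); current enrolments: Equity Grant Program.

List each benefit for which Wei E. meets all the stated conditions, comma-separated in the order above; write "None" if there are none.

Adoption Assistance, Equity Grant Program

Service from Apr 24, 2019 to 2021-11-02: 923 days.
Dental Plan — status full-time ✓; 45 hrs/wk ≥ 32 ✓; dept Facilities ✗ → not eligible.
Pension Scheme — status full-time ✓ (not excluded); service 923 days ≥ 12 months (≈360 days) ✓; 45 hrs/wk ≥ 30 ✓; not eligible for Dental Plan ✗ → not eligible.
Medical Plan — status full-time ✓ (not excluded); site Dayton ✗ (not Tulsa or Madison) → not eligible.
Childcare Subsidy — status full-time ✗ (requires part-time) → not eligible.
Vision Plan — status full-time ✓; service 923 days ≥ 18 months (≈540 days) ✓; rating 3 ≥ 2 ✓; dept Facilities ✗ → not eligible.
Stock Option Plan — status full-time ✓ (not excluded); service 923 days ≥ 1 month (≈30 days) ✓; dept Facilities ✗ → not eligible.
Adoption Assistance — status full-time ✓ (not excluded); service 923 days ≥ 9 months (≈270 days) ✓; grade P6 ≥ P4 ✓ → eligible.
Equity Grant Program — status full-time ✓; service 923 days ≥ 1 year (≈365 days) ✓; site Dayton ✓ → eligible.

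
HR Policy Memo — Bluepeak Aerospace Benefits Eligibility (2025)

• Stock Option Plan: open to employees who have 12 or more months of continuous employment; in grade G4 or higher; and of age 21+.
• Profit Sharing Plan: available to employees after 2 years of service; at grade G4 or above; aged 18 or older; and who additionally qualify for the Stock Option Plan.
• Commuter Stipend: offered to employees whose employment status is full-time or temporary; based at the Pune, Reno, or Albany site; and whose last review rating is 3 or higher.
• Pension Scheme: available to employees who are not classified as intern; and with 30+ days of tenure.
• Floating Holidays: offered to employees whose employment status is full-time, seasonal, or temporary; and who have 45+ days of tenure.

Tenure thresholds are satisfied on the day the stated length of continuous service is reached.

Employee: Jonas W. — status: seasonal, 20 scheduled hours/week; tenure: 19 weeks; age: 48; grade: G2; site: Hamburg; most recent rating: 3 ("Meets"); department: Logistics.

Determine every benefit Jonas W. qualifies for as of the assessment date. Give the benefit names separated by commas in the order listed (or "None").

Stock Option Plan — service 19 weeks < 12 months (≈360 days) ✗ → not eligible.
Profit Sharing Plan — service 19 weeks < 2 years (≈730 days) ✗ → not eligible.
Commuter Stipend — status seasonal ✗ (requires full-time or temporary) → not eligible.
Pension Scheme — status seasonal ✓ (not excluded); service 19 weeks ≥ 30 days ✓ → eligible.
Floating Holidays — status seasonal ✓; service 19 weeks ≥ 45 days ✓ → eligible.

Pension Scheme, Floating Holidays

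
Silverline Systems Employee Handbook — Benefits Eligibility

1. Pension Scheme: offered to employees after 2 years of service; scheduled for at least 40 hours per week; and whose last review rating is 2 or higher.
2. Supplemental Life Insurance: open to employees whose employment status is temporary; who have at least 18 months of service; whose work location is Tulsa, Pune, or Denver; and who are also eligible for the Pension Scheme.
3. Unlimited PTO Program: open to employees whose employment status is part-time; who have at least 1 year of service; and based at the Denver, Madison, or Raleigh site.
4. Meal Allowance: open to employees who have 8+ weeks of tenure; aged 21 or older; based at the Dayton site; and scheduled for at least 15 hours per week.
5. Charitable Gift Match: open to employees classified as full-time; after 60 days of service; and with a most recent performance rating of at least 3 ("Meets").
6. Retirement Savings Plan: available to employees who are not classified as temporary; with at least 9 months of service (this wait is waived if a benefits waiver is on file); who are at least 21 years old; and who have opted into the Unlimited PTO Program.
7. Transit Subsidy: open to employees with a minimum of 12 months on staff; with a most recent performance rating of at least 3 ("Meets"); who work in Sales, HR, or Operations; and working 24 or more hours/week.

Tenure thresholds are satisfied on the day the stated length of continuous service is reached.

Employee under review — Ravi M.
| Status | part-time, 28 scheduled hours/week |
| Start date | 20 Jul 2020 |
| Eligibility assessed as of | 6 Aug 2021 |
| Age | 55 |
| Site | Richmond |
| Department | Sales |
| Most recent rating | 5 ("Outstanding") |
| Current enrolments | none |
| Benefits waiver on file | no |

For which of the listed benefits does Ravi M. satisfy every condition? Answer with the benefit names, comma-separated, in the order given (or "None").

Service from 20 Jul 2020 to 6 Aug 2021: 382 days.
Pension Scheme — service 382 days < 2 years (≈730 days) ✗ → not eligible.
Supplemental Life Insurance — status part-time ✗ (requires temporary) → not eligible.
Unlimited PTO Program — status part-time ✓; service 382 days ≥ 1 year (≈365 days) ✓; site Richmond ✗ (not Denver, Madison, or Raleigh) → not eligible.
Meal Allowance — service 382 days ≥ 8 weeks (≈56 days) ✓; age 55 ≥ 21 ✓; site Richmond ✗ (not Dayton) → not eligible.
Charitable Gift Match — status part-time ✗ (requires full-time) → not eligible.
Retirement Savings Plan — status part-time ✓ (not excluded); no waiver, service 382 days ≥ 9 months (≈270 days) ✓; age 55 ≥ 21 ✓; not enrolled in Unlimited PTO Program ✗ → not eligible.
Transit Subsidy — service 382 days ≥ 12 months (≈360 days) ✓; rating 5 ≥ 3 ✓; dept Sales ✓; 28 hrs/wk ≥ 24 ✓ → eligible.

Transit Subsidy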